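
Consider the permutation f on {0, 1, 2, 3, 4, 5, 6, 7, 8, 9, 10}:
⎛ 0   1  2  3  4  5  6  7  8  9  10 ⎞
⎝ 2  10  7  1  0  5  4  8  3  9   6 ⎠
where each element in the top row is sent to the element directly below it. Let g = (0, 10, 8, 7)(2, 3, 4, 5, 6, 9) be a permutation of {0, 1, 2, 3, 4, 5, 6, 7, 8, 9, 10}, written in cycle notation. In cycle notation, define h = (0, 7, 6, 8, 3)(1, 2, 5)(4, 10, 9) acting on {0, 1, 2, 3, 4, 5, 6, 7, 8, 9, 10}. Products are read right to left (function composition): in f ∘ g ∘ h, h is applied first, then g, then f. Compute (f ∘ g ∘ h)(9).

5

(f ∘ g ∘ h)(9) = f(g(h(9))). h(9) = 4, then g(4) = 5, then f(5) = 5, so the result is 5.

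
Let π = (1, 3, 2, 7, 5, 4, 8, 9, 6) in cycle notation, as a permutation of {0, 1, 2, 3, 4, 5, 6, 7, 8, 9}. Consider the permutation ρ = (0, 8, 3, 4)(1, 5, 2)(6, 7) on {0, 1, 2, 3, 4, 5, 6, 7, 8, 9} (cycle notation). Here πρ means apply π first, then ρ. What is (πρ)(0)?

8

First apply π: π(0) = 0, then ρ(0) = 8. Thus (πρ)(0) = 8.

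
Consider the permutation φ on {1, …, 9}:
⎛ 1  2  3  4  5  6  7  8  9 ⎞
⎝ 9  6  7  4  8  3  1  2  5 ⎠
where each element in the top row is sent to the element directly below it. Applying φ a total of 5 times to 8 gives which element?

1

Tracing 8 → 2 → … returns to 8 after 8 steps, so 8 lies in an 8-cycle (1, 9, 5, 8, 2, 6, 3, 7).
Advancing 5 steps from 8: 8 → 2 → 6 → 3 → 7 → 1.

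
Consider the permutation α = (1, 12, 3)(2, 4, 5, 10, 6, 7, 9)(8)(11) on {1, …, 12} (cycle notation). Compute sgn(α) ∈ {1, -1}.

1

The cycle lengths are 7, 3, 1, 1.
A cycle of length ℓ contributes ℓ−1 transpositions, so α is a product of 6 + 2 = 8 transpositions — even.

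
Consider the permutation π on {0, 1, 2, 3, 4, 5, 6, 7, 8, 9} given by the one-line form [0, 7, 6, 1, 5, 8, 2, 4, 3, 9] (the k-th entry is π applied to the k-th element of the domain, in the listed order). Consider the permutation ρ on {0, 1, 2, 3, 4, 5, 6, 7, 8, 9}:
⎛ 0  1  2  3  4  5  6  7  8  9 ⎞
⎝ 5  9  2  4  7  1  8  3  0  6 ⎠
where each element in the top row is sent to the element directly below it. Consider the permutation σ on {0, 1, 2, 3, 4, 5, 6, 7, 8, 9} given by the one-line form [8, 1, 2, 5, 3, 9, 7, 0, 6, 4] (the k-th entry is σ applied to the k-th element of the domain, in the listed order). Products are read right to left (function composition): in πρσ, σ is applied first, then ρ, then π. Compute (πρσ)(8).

3

Chase 8: σ(8) = 6; ρ(6) = 8; π(8) = 3. Hence (πρσ)(8) = 3.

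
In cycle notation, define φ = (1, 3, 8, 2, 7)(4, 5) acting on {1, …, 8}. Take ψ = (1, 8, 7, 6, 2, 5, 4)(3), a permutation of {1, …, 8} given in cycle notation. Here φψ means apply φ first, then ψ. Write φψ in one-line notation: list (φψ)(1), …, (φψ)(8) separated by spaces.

For each element, apply φ then ψ: 1 → 3 → 3; 2 → 7 → 6; 3 → 8 → 7; 4 → 5 → 4; 5 → 4 → 1; 6 → 6 → 2; 7 → 1 → 8; 8 → 2 → 5.
So φψ in one-line form is 3 6 7 4 1 2 8 5.

3 6 7 4 1 2 8 5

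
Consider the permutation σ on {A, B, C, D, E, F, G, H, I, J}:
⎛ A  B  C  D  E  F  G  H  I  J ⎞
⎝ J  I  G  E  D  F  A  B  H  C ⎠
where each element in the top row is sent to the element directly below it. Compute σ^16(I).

Tracing I → H → … returns to I after 3 steps, so I lies in a 3-cycle (B, I, H).
Since the cycle has length 3, σ^16 acts on it the same as σ^1 (16 mod 3 = 1).
Stepping 1 place around the cycle: I → H.

H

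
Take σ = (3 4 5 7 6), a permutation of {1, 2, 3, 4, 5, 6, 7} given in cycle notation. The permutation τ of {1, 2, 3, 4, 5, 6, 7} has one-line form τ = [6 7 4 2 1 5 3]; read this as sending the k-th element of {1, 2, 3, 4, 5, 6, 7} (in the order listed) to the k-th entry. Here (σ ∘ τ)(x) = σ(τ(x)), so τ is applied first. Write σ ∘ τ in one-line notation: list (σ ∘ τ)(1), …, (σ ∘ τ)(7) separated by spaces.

3 6 5 2 1 7 4

(σ ∘ τ)(x) = σ(τ(x)). Computing each image: σ(τ(1)) = σ(6) = 3, σ(τ(2)) = σ(7) = 6, σ(τ(3)) = σ(4) = 5, σ(τ(4)) = σ(2) = 2, σ(τ(5)) = σ(1) = 1, σ(τ(6)) = σ(5) = 7, σ(τ(7)) = σ(3) = 4.
Hence σ ∘ τ = [3 6 5 2 1 7 4].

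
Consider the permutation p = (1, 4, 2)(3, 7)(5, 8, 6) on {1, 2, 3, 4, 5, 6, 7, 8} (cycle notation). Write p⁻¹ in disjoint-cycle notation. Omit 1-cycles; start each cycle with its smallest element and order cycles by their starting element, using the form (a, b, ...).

Inverting a permutation written in cycle notation just reverses the order within every cycle.
Reversing each cycle of p and rotating so the smallest element leads gives (1, 2, 4)(3, 7)(5, 6, 8).

(1, 2, 4)(3, 7)(5, 6, 8)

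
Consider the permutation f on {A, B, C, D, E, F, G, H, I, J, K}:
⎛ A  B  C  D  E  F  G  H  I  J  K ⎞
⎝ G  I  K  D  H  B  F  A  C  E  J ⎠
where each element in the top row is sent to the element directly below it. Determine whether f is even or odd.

odd

In disjoint-cycle form the cycle lengths are 10, 1.
A cycle is odd iff its length is even; f has 1 even-length cycle, so sgn(f) = (−1)^1 and f is odd.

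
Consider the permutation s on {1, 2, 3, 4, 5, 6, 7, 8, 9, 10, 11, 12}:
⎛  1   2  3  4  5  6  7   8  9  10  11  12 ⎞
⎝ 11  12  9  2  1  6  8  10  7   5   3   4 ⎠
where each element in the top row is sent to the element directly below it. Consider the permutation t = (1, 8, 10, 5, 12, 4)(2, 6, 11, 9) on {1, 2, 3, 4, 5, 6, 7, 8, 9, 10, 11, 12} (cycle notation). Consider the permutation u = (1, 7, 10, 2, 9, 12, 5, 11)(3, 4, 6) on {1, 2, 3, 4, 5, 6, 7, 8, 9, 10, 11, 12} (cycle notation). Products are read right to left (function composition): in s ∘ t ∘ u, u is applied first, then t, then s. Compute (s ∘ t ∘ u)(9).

Apply the permutations in order: u(9) = 12, then t(12) = 4, then s(4) = 2. So (s ∘ t ∘ u)(9) = 2.

2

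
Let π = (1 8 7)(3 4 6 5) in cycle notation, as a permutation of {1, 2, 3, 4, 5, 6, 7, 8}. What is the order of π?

The disjoint cycles have lengths 4, 3, 1.
Since disjoint cycles commute, ord(π) = lcm(4, 3) = 12.

12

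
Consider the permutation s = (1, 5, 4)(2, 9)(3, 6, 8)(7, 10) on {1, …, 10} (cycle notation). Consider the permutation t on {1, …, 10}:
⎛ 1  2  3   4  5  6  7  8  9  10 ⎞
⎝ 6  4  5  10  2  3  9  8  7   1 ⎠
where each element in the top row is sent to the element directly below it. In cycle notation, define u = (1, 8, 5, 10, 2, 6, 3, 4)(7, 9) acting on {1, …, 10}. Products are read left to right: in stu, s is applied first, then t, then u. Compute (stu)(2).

9

(stu)(2) = u(t(s(2))). s(2) = 9, then t(9) = 7, then u(7) = 9, so the result is 9.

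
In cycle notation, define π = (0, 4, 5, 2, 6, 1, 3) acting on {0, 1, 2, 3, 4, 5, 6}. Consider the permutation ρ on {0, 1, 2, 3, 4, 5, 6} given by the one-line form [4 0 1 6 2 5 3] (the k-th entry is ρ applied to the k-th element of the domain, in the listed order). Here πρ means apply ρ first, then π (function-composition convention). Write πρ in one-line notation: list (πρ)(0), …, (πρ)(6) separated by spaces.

(πρ)(x) = π(ρ(x)). Computing each image: π(ρ(0)) = π(4) = 5, π(ρ(1)) = π(0) = 4, π(ρ(2)) = π(1) = 3, π(ρ(3)) = π(6) = 1, π(ρ(4)) = π(2) = 6, π(ρ(5)) = π(5) = 2, π(ρ(6)) = π(3) = 0.
Hence πρ = [5 4 3 1 6 2 0].

5 4 3 1 6 2 0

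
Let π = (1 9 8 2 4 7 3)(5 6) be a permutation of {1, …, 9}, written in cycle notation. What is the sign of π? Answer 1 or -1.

-1

The cycle lengths are 7, 2.
A cycle is odd iff its length is even; π has 1 even-length cycle, so sgn(π) = (−1)^1 and π is odd.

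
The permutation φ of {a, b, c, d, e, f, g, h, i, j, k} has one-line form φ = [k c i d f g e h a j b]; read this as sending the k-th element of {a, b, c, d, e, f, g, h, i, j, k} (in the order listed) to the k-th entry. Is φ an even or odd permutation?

even

In disjoint-cycle form the cycle lengths are 5, 3, 1, 1, 1.
A cycle is odd iff its length is even; φ has 0 even-length cycles, so sgn(φ) = (−1)^0 and φ is even.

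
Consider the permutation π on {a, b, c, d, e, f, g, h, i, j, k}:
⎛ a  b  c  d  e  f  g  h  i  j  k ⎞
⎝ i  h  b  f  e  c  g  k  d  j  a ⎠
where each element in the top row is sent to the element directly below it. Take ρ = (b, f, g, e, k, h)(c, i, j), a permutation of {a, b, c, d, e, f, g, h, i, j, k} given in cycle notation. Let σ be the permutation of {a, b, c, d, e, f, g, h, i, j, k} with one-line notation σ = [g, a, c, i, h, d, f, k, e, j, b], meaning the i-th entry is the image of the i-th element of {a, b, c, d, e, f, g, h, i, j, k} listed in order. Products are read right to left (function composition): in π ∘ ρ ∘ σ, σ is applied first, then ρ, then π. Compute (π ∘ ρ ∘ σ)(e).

Apply the permutations in order: σ(e) = h, then ρ(h) = b, then π(b) = h. So (π ∘ ρ ∘ σ)(e) = h.

h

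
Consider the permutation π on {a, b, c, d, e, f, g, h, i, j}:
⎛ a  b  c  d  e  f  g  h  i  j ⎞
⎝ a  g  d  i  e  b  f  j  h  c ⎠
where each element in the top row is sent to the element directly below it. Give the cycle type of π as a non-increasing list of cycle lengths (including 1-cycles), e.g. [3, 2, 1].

The disjoint cycles are (a)(b g f)(c d i h j)(e), with lengths 5, 3, 1, 1 in non-increasing order.

[5, 3, 1, 1]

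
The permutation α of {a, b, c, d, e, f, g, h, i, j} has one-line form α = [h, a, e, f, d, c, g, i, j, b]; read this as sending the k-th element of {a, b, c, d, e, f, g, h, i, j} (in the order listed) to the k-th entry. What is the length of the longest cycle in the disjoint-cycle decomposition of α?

Decomposing into disjoint cycles gives (a h i j b)(c e d f); the longest has length 5.

5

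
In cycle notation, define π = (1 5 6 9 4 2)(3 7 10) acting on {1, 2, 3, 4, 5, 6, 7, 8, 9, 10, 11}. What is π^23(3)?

10

3 lies in the 3-cycle (3 7 10).
Powers repeat with period 3 on this cycle, and 23 mod 3 = 2, so π^23(3) = π^2(3).
Advancing 2 steps from 3: 3 → 7 → 10.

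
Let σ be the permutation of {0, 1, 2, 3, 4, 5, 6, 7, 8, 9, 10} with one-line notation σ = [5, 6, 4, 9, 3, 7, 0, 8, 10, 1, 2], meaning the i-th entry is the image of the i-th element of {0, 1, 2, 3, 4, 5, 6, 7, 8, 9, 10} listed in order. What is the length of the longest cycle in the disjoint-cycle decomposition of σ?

Decomposing into disjoint cycles gives (0 5 7 8 10 2 4 3 9 1 6); the longest has length 11.

11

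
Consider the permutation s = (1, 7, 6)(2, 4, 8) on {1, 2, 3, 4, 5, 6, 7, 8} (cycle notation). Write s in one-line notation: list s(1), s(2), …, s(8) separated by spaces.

Reading each image from the cycles: 1→7, 2→4, 3→3, 4→8, 5→5, 6→1, 7→6, 8→2.
So the one-line form is 7 4 3 8 5 1 6 2.

7 4 3 8 5 1 6 2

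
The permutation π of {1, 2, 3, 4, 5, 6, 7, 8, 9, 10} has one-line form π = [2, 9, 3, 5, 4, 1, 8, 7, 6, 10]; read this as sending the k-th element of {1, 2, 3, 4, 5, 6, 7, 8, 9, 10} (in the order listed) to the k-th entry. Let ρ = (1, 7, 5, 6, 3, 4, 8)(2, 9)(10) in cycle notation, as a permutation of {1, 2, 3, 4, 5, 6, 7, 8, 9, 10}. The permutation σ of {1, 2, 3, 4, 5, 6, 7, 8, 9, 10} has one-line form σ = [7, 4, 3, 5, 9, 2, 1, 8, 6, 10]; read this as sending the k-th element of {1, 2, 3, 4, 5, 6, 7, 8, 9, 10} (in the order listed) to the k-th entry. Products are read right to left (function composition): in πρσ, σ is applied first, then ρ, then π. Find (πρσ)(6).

6

Chase 6: σ(6) = 2; ρ(2) = 9; π(9) = 6. Hence (πρσ)(6) = 6.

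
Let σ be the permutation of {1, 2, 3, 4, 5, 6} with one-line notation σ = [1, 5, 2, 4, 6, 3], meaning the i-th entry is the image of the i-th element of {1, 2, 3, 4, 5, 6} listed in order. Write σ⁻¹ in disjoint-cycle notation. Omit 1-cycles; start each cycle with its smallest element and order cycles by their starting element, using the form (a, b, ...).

First write σ in disjoint cycles: (2, 5, 6, 3).
The inverse reverses every cycle; in canonical form, σ⁻¹ = (2, 3, 6, 5).

(2, 3, 6, 5)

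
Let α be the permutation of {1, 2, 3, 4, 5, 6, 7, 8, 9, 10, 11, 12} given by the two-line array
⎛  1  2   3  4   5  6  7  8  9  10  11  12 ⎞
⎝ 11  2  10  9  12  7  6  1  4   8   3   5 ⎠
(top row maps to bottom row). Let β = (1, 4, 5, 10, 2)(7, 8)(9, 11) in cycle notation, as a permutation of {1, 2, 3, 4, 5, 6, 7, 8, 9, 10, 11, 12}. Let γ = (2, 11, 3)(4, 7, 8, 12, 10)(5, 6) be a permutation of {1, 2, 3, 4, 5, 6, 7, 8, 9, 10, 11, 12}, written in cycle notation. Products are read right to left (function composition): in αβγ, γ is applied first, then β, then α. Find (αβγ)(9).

3

Chase 9: γ(9) = 9; β(9) = 11; α(11) = 3. Hence (αβγ)(9) = 3.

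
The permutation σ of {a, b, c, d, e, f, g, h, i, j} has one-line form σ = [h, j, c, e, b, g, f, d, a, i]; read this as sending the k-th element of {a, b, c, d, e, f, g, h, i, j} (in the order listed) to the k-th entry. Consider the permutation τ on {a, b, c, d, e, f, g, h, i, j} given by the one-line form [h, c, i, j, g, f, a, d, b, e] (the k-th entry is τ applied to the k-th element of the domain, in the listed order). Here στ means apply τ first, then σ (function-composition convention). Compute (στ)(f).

First apply τ: τ(f) = f, then σ(f) = g. Thus (στ)(f) = g.

g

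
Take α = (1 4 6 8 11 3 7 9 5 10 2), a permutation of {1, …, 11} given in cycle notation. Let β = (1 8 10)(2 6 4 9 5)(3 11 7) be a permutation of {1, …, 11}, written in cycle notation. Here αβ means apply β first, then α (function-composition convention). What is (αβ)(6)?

6

(αβ)(6) = α(β(6)). β(6) = 4, then α(4) = 6. So (αβ)(6) = 6.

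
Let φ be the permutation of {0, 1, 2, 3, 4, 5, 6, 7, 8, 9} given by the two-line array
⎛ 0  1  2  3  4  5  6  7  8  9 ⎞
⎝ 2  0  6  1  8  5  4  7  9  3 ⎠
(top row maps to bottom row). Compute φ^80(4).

Tracing 4 → 8 → … returns to 4 after 8 steps, so 4 lies in an 8-cycle (0 2 6 4 8 9 3 1).
Since the cycle has length 8, φ^80 acts on it the same as φ^0 (80 mod 8 = 0).
So φ^80(4) = 4.

4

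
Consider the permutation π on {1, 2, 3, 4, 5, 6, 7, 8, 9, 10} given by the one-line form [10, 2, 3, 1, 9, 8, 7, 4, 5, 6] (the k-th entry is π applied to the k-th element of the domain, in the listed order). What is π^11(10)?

6

Tracing 10 → 6 → … returns to 10 after 5 steps, so 10 lies in a 5-cycle (1 10 6 8 4).
Powers repeat with period 5 on this cycle, and 11 mod 5 = 1, so π^11(10) = π^1(10).
Advancing 1 step from 10: 10 → 6.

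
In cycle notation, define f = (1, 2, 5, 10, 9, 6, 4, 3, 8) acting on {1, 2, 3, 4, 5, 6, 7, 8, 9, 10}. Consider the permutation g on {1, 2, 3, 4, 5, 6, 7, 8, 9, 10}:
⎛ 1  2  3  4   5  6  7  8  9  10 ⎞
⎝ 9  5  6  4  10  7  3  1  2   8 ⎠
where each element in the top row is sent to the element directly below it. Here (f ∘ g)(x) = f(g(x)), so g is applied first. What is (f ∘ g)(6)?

g(6) = 7, then f(7) = 7; composing gives (f ∘ g)(6) = 7.

7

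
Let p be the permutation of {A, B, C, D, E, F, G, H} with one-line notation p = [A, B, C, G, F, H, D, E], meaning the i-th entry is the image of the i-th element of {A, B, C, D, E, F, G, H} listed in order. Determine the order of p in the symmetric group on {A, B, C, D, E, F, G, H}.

The disjoint-cycle form of p has cycle lengths 3, 2, 1, 1, 1.
Since disjoint cycles commute, ord(p) = lcm(3, 2) = 6.

6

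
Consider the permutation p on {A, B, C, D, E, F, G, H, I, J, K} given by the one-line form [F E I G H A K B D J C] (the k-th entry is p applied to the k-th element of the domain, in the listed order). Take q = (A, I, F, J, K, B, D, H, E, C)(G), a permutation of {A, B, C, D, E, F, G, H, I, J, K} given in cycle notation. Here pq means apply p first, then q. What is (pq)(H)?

D

p(H) = B, then q(B) = D; composing gives (pq)(H) = D.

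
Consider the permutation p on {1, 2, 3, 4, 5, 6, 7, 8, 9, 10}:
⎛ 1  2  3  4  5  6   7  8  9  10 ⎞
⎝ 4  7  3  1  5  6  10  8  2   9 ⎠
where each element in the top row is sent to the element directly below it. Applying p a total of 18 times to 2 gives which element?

Tracing 2 → 7 → … returns to 2 after 4 steps, so 2 lies in a 4-cycle (2 7 10 9).
Since the cycle has length 4, p^18 acts on it the same as p^2 (18 mod 4 = 2).
Stepping 2 places around the cycle: 2 → 7 → 10.

10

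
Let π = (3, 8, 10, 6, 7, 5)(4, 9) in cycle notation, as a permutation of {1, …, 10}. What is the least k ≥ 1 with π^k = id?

6

The disjoint cycles have lengths 6, 2, 1, 1.
Since disjoint cycles commute, ord(π) = lcm(6, 2) = 6.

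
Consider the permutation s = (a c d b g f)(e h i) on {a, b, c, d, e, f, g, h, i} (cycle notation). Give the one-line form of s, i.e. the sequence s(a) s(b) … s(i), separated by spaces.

Image by image: a→c, b→g, c→d, d→b, e→h, f→a, g→f, h→i, i→e.
Listing these in domain order gives c g d b h a f i e.

c g d b h a f i e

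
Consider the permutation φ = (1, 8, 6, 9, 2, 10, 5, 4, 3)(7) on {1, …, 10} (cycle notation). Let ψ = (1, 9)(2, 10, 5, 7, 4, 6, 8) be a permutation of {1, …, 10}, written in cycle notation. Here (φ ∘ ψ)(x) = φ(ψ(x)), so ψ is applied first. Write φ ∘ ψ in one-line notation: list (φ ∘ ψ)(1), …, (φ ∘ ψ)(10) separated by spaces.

2 5 1 9 7 6 3 10 8 4

For each element, apply ψ then φ: 1 → 9 → 2; 2 → 10 → 5; 3 → 3 → 1; 4 → 6 → 9; 5 → 7 → 7; 6 → 8 → 6; 7 → 4 → 3; 8 → 2 → 10; 9 → 1 → 8; 10 → 5 → 4.
Collecting the images, φ ∘ ψ = [2 5 1 9 7 6 3 10 8 4].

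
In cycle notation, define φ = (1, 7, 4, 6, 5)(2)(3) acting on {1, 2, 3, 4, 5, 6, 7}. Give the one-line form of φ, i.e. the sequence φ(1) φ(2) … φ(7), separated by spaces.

Reading each image from the cycles: 1↦7, 2↦2, 3↦3, 4↦6, 5↦1, 6↦5, 7↦4.
Listing these in domain order gives 7 2 3 6 1 5 4.

7 2 3 6 1 5 4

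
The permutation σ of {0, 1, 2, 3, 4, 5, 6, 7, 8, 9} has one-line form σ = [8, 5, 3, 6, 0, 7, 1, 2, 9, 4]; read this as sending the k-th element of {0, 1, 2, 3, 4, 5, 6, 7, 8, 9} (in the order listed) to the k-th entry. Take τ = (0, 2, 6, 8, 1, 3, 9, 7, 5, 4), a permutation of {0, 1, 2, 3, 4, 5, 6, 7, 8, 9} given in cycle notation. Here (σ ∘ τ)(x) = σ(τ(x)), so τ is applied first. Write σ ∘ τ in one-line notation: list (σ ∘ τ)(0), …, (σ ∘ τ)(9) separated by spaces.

(σ ∘ τ)(x) = σ(τ(x)). Computing each image: σ(τ(0)) = σ(2) = 3, σ(τ(1)) = σ(3) = 6, σ(τ(2)) = σ(6) = 1, σ(τ(3)) = σ(9) = 4, σ(τ(4)) = σ(0) = 8, σ(τ(5)) = σ(4) = 0, σ(τ(6)) = σ(8) = 9, σ(τ(7)) = σ(5) = 7, σ(τ(8)) = σ(1) = 5, σ(τ(9)) = σ(7) = 2.
Hence σ ∘ τ = [3 6 1 4 8 0 9 7 5 2].

3 6 1 4 8 0 9 7 5 2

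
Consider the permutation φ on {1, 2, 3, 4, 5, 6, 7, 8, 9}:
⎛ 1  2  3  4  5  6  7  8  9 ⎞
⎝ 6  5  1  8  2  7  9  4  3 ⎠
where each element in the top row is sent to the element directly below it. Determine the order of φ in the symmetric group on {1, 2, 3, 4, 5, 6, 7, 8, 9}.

10

Decomposing into disjoint cycles gives cycle lengths 5, 2, 2.
Since disjoint cycles commute, ord(φ) = lcm(5, 2, 2) = 10.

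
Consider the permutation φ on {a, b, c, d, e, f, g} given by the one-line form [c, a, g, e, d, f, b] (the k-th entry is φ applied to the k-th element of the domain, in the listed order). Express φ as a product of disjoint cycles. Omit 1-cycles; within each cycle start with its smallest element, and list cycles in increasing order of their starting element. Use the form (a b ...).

Start at a and follow images: a → c → g → b → a, giving the cycle (a c g b).
Repeating from the next unused element and collecting all non-trivial cycles gives (a c g b)(d e).

(a c g b)(d e)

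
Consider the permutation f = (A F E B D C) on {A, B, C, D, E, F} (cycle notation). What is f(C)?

In the cycle (A F E B D C), C is followed by A, so f(C) = A.

A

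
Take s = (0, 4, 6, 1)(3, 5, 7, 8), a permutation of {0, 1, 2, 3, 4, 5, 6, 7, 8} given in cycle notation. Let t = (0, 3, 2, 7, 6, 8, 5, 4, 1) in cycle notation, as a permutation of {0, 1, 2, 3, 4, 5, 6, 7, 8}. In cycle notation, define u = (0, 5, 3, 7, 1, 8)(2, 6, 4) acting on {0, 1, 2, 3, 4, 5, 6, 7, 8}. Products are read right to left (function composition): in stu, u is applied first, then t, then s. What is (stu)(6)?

0

Apply the permutations in order: u(6) = 4, then t(4) = 1, then s(1) = 0. So (stu)(6) = 0.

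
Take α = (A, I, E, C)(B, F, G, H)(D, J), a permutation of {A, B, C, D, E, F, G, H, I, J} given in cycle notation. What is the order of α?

4

The cycle type of α is (4, 4, 2).
The order of α is the least common multiple of its cycle lengths: lcm(4, 4, 2) = 4.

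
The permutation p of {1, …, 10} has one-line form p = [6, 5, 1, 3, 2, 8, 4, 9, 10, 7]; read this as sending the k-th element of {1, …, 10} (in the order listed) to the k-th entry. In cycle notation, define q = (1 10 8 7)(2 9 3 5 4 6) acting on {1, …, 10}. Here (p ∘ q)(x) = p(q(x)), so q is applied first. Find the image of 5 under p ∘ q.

q(5) = 4, then p(4) = 3; composing gives (p ∘ q)(5) = 3.

3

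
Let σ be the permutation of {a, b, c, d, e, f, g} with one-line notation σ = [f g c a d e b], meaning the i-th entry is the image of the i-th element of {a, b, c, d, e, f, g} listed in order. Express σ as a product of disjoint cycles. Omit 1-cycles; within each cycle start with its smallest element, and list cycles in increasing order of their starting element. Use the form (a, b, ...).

Iterating σ from a gives a → f → e → d → a; that is the 4-cycle (a, f, e, d).
Repeating from the next unused element and collecting all non-trivial cycles gives (a, f, e, d)(b, g).

(a, f, e, d)(b, g)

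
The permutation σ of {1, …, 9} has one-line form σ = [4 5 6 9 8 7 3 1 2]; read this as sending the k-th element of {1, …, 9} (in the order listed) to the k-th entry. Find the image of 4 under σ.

4 is element number 4 of the domain, and entry number 4 of the one-line form is 9, so σ(4) = 9.

9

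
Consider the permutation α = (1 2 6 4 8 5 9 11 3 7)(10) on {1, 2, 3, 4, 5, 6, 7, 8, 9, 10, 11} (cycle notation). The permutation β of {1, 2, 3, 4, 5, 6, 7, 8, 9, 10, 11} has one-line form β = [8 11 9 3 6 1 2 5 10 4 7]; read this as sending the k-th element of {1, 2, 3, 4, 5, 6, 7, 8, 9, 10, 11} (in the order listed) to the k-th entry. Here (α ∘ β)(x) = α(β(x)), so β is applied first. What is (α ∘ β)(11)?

First apply β: β(11) = 7, then α(7) = 1. Thus (α ∘ β)(11) = 1.

1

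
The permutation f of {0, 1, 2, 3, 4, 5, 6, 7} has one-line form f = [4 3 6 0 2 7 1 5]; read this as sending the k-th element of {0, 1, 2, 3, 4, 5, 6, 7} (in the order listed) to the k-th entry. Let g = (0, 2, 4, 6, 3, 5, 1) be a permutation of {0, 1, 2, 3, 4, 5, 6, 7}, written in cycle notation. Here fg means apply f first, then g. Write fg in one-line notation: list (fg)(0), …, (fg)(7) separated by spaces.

For each element, apply f then g: 0 → 4 → 6; 1 → 3 → 5; 2 → 6 → 3; 3 → 0 → 2; 4 → 2 → 4; 5 → 7 → 7; 6 → 1 → 0; 7 → 5 → 1.
Collecting the images, fg = [6 5 3 2 4 7 0 1].

6 5 3 2 4 7 0 1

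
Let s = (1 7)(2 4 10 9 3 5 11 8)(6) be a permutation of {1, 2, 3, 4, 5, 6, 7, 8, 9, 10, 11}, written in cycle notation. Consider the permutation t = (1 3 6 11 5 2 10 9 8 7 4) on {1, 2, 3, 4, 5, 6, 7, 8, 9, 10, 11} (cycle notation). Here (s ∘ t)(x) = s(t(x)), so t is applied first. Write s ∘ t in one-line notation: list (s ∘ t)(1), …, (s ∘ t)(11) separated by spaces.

5 9 6 7 4 8 10 1 2 3 11

For each element, apply t then s: 1 → 3 → 5; 2 → 10 → 9; 3 → 6 → 6; 4 → 1 → 7; 5 → 2 → 4; 6 → 11 → 8; 7 → 4 → 10; 8 → 7 → 1; 9 → 8 → 2; 10 → 9 → 3; 11 → 5 → 11.
Collecting the images, s ∘ t = [5 9 6 7 4 8 10 1 2 3 11].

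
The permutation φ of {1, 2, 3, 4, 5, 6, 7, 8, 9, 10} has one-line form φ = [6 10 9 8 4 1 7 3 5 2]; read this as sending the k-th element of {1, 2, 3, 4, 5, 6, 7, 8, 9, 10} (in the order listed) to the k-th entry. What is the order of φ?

The disjoint-cycle form of φ has cycle lengths 5, 2, 2, 1.
Since disjoint cycles commute, ord(φ) = lcm(5, 2, 2) = 10.

10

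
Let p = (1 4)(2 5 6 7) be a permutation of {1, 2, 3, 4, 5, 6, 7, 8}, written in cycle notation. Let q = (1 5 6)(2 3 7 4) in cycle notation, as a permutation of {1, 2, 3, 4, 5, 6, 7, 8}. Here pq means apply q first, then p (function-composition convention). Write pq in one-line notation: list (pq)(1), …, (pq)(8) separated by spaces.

6 3 2 5 7 4 1 8

Chase each element through q then p: 1 → 5 → 6; 2 → 3 → 3; 3 → 7 → 2; 4 → 2 → 5; 5 → 6 → 7; 6 → 1 → 4; 7 → 4 → 1; 8 → 8 → 8.
Collecting the images, pq = [6 3 2 5 7 4 1 8].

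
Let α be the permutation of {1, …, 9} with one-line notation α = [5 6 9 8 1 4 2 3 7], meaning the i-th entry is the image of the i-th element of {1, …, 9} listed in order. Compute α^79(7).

Tracing 7 → 2 → … returns to 7 after 7 steps, so 7 lies in a 7-cycle (2, 6, 4, 8, 3, 9, 7).
Powers repeat with period 7 on this cycle, and 79 mod 7 = 2, so α^79(7) = α^2(7).
Stepping 2 places around the cycle: 7 → 2 → 6.

6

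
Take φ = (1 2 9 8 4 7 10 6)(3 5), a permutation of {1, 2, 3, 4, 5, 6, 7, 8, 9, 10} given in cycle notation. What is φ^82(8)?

7

8 lies in the 8-cycle (1 2 9 8 4 7 10 6).
Powers repeat with period 8 on this cycle, and 82 mod 8 = 2, so φ^82(8) = φ^2(8).
Stepping 2 places around the cycle: 8 → 4 → 7.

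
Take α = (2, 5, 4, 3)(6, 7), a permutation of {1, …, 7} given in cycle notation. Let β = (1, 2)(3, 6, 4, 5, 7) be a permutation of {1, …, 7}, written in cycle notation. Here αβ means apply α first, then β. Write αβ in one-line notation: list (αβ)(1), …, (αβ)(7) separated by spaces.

Chase each element through α then β: 1 → 1 → 2; 2 → 5 → 7; 3 → 2 → 1; 4 → 3 → 6; 5 → 4 → 5; 6 → 7 → 3; 7 → 6 → 4.
So αβ in one-line form is 2 7 1 6 5 3 4.

2 7 1 6 5 3 4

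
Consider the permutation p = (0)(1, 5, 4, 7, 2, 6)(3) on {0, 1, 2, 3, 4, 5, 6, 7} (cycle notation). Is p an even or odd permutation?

odd

The cycle lengths are 6, 1, 1.
A cycle of length ℓ contributes ℓ−1 transpositions, so p is a product of 5 transpositions — odd.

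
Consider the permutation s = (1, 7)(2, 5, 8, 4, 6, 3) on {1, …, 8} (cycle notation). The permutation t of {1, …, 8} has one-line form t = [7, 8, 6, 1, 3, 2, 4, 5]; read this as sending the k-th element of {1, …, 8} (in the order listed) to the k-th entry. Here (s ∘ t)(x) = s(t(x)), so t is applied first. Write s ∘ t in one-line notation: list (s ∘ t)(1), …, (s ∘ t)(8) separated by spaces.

(s ∘ t)(x) = s(t(x)). Computing each image: s(t(1)) = s(7) = 1, s(t(2)) = s(8) = 4, s(t(3)) = s(6) = 3, s(t(4)) = s(1) = 7, s(t(5)) = s(3) = 2, s(t(6)) = s(2) = 5, s(t(7)) = s(4) = 6, s(t(8)) = s(5) = 8.
Hence s ∘ t = [1 4 3 7 2 5 6 8].

1 4 3 7 2 5 6 8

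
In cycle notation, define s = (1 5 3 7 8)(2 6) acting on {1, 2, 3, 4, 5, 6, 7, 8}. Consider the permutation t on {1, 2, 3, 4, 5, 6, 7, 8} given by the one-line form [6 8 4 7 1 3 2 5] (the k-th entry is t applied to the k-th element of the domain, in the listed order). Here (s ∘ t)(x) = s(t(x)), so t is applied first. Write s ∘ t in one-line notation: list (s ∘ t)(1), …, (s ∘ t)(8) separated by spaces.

2 1 4 8 5 7 6 3

(s ∘ t)(x) = s(t(x)). Computing each image: s(t(1)) = s(6) = 2, s(t(2)) = s(8) = 1, s(t(3)) = s(4) = 4, s(t(4)) = s(7) = 8, s(t(5)) = s(1) = 5, s(t(6)) = s(3) = 7, s(t(7)) = s(2) = 6, s(t(8)) = s(5) = 3.
Hence s ∘ t = [2 1 4 8 5 7 6 3].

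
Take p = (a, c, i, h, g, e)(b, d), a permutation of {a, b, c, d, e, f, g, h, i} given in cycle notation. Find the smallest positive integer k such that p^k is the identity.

6

The cycle type of p is (6, 2, 1).
The order of p is the least common multiple of its cycle lengths: lcm(6, 2) = 6.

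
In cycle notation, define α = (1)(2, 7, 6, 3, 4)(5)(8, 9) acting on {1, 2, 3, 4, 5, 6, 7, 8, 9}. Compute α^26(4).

4 lies in the 5-cycle (2, 7, 6, 3, 4).
On a 5-cycle, α^5 is the identity, so α^26 = α^1 there (26 ≡ 1 mod 5).
Stepping 1 place around the cycle: 4 → 2.

2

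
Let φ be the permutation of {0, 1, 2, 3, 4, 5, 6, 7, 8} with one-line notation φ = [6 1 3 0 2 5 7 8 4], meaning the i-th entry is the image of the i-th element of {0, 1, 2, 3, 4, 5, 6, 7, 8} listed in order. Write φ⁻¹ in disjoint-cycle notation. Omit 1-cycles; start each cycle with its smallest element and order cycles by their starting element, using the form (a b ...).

The cycle decomposition of φ is (0 6 7 8 4 2 3).
The inverse reverses every cycle; in canonical form, φ⁻¹ = (0 3 2 4 8 7 6).

(0 3 2 4 8 7 6)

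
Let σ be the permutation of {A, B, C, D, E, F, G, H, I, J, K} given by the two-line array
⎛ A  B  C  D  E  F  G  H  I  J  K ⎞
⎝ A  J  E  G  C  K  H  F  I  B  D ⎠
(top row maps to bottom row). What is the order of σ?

10

The disjoint-cycle form of σ has cycle lengths 5, 2, 2, 1, 1.
The order is lcm(5, 2, 2) = 10.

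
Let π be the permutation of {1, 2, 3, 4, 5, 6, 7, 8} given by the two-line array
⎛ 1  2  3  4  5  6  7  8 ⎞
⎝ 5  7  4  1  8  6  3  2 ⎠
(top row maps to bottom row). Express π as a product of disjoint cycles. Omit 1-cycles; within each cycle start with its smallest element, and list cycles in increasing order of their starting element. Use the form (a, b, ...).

Start at 1 and follow images: 1 → 5 → 8 → 2 → 7 → 3 → 4 → 1, giving the cycle (1, 5, 8, 2, 7, 3, 4).
Continuing from each remaining unvisited element yields (1, 5, 8, 2, 7, 3, 4).

(1, 5, 8, 2, 7, 3, 4)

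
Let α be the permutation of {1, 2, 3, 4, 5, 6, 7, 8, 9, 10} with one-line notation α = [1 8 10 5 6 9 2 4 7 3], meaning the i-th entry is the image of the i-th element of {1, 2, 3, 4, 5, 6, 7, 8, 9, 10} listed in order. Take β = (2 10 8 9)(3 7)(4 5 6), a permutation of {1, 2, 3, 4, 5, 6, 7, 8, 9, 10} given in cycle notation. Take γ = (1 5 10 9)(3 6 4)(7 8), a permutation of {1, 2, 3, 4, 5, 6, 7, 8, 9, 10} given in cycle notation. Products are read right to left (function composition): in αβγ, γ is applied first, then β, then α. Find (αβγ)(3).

Apply the permutations in order: γ(3) = 6, then β(6) = 4, then α(4) = 5. So (αβγ)(3) = 5.

5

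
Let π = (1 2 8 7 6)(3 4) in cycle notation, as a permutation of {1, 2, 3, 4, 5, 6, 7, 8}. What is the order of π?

The disjoint cycles have lengths 5, 2, 1.
The order of π is the least common multiple of its cycle lengths: lcm(5, 2) = 10.

10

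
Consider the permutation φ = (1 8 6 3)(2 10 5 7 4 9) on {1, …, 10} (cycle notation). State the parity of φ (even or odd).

The cycle lengths are 6, 4.
A cycle is odd iff its length is even; φ has 2 even-length cycles, so sgn(φ) = (−1)^2 and φ is even.

even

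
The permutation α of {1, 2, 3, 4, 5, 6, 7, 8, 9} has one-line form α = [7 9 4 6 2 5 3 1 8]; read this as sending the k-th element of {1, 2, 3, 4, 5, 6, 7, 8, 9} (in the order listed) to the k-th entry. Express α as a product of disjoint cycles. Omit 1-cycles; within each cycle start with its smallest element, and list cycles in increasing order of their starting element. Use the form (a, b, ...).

From 1: 1 → 7 → 3 → 4 → 6 → 5 → 2 → 9 → 8 → 1, closing the cycle (1, 7, 3, 4, 6, 5, 2, 9, 8).
Repeating from the next unused element and collecting all non-trivial cycles gives (1, 7, 3, 4, 6, 5, 2, 9, 8).

(1, 7, 3, 4, 6, 5, 2, 9, 8)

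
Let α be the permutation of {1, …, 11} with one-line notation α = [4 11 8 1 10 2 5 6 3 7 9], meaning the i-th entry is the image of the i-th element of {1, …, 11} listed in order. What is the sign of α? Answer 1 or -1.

1

In disjoint-cycle form the cycle lengths are 6, 3, 2.
A cycle is odd iff its length is even; α has 2 even-length cycles, so sgn(α) = (−1)^2 and α is even.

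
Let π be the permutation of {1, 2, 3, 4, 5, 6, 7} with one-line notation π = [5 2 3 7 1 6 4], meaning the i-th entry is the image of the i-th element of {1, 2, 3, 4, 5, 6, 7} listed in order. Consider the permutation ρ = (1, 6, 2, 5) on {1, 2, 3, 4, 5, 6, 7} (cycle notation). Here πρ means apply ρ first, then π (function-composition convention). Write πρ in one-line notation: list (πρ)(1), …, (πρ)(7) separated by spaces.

6 1 3 7 5 2 4

(πρ)(x) = π(ρ(x)). Computing each image: π(ρ(1)) = π(6) = 6, π(ρ(2)) = π(5) = 1, π(ρ(3)) = π(3) = 3, π(ρ(4)) = π(4) = 7, π(ρ(5)) = π(1) = 5, π(ρ(6)) = π(2) = 2, π(ρ(7)) = π(7) = 4.
Hence πρ = [6 1 3 7 5 2 4].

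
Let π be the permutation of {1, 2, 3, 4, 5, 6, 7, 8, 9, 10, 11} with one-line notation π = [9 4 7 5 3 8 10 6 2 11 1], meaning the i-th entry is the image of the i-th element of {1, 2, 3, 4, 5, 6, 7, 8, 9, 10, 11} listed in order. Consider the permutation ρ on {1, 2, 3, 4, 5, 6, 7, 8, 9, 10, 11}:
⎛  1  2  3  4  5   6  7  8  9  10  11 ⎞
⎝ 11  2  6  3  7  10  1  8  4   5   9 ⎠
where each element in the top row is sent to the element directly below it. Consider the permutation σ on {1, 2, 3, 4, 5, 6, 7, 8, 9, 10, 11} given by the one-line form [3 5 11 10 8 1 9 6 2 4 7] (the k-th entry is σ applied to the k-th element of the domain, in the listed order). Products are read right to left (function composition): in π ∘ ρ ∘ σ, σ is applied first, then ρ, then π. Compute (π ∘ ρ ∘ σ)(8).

Chase 8: σ(8) = 6; ρ(6) = 10; π(10) = 11. Hence (π ∘ ρ ∘ σ)(8) = 11.

11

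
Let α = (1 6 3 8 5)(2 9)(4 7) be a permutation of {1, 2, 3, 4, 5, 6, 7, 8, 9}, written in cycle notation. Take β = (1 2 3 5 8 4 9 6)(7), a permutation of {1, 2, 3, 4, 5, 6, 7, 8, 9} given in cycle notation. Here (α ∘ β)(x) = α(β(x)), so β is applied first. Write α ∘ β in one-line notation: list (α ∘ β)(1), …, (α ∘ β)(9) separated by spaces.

(α ∘ β)(x) = α(β(x)). Computing each image: α(β(1)) = α(2) = 9, α(β(2)) = α(3) = 8, α(β(3)) = α(5) = 1, α(β(4)) = α(9) = 2, α(β(5)) = α(8) = 5, α(β(6)) = α(1) = 6, α(β(7)) = α(7) = 4, α(β(8)) = α(4) = 7, α(β(9)) = α(6) = 3.
Hence α ∘ β = [9 8 1 2 5 6 4 7 3].

9 8 1 2 5 6 4 7 3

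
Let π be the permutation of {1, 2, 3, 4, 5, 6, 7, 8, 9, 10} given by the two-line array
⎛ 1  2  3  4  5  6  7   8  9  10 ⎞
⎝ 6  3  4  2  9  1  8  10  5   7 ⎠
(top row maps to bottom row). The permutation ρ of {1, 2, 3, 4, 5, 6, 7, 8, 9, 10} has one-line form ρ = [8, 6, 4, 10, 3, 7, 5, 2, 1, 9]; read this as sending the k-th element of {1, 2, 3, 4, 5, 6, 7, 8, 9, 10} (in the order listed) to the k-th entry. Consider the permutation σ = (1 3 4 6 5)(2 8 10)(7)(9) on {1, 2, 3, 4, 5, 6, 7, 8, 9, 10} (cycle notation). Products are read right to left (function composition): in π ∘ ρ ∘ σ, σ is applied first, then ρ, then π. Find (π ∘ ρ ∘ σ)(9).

6

Apply the permutations in order: σ(9) = 9, then ρ(9) = 1, then π(1) = 6. So (π ∘ ρ ∘ σ)(9) = 6.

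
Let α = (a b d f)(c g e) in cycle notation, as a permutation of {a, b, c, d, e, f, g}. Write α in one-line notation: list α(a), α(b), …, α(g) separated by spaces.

Image by image: a→b, b→d, c→g, d→f, e→c, f→a, g→e.
So the one-line form is b d g f c a e.

b d g f c a e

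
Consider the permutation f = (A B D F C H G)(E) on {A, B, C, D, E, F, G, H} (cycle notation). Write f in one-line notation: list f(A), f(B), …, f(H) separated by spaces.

B D H F E C A G

Reading each image from the cycles: A↦B, B↦D, C↦H, D↦F, E↦E, F↦C, G↦A, H↦G.
So the one-line form is B D H F E C A G.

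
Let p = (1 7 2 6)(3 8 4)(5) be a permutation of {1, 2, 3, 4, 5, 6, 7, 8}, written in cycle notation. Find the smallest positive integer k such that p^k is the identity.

The cycle type of p is (4, 3, 1).
The order is lcm(4, 3) = 12.

12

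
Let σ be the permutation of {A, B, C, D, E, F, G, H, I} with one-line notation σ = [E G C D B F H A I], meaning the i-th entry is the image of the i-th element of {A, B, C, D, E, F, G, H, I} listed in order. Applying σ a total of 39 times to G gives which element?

B

Tracing G → H → … returns to G after 5 steps, so G lies in a 5-cycle (A, E, B, G, H).
Since the cycle has length 5, σ^39 acts on it the same as σ^4 (39 mod 5 = 4).
Stepping 4 places around the cycle: G → H → A → E → B.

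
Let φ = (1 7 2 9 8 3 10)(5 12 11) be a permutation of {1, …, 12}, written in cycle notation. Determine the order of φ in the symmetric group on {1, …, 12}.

21

The cycle type of φ is (7, 3, 1, 1).
Since disjoint cycles commute, ord(φ) = lcm(7, 3) = 21.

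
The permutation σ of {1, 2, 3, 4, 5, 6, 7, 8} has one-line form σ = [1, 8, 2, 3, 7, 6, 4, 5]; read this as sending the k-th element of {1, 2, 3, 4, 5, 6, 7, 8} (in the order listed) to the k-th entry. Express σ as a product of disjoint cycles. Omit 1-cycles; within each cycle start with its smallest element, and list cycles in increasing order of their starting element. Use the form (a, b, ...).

(2, 8, 5, 7, 4, 3)

Start at 2 and follow images: 2 → 8 → 5 → 7 → 4 → 3 → 2, giving the cycle (2, 8, 5, 7, 4, 3).
Repeating from the next unused element and collecting all non-trivial cycles gives (2, 8, 5, 7, 4, 3).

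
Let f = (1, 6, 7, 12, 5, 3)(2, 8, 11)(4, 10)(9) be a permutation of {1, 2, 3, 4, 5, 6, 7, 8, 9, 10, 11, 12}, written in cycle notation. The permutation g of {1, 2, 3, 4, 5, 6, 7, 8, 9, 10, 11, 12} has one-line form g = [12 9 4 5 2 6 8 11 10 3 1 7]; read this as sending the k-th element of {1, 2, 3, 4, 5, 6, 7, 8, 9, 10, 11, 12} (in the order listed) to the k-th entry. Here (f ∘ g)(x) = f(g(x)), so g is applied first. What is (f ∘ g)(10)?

1

(f ∘ g)(10) = f(g(10)). g(10) = 3, then f(3) = 1. So (f ∘ g)(10) = 1.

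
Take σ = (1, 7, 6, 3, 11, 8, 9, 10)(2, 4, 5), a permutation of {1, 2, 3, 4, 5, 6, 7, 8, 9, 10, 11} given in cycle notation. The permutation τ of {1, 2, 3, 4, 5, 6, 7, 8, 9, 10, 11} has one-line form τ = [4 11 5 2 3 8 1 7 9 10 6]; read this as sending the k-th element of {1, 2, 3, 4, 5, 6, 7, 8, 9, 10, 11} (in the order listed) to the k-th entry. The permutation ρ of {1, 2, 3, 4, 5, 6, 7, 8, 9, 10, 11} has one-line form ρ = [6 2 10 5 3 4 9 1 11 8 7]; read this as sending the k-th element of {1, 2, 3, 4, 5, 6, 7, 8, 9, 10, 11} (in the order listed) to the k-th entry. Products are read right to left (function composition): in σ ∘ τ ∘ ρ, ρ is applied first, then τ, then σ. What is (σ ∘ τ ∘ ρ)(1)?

9

(σ ∘ τ ∘ ρ)(1) = σ(τ(ρ(1))). ρ(1) = 6, then τ(6) = 8, then σ(8) = 9, so the result is 9.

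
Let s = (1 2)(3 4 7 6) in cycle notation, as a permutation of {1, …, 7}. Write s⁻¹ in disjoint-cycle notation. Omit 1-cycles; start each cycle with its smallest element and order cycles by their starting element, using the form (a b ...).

If s sends a → b within a cycle, s⁻¹ sends b → a; equivalently, reverse each cycle.
Reversing each cycle of s and rotating so the smallest element leads gives (1 2)(3 6 7 4).

(1 2)(3 6 7 4)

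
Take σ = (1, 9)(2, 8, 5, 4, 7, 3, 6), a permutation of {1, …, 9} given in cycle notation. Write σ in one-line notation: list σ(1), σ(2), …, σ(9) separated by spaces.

9 8 6 7 4 2 3 5 1

Each element maps to the next entry in its cycle (wrapping to the front): 1→9, 2→8, 3→6, 4→7, 5→4, 6→2, 7→3, 8→5, 9→1.
So the one-line form is 9 8 6 7 4 2 3 5 1.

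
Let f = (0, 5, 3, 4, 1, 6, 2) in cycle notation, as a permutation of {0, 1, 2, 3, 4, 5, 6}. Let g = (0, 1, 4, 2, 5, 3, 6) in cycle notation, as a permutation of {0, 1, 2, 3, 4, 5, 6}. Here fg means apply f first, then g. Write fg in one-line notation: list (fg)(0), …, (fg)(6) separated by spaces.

3 0 1 2 4 6 5

For each element, apply f then g: 0 → 5 → 3; 1 → 6 → 0; 2 → 0 → 1; 3 → 4 → 2; 4 → 1 → 4; 5 → 3 → 6; 6 → 2 → 5.
So fg in one-line form is 3 0 1 2 4 6 5.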